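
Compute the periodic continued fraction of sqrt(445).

Write x_i = (sqrt(445) + m_i)/d_i with (m_0, d_0) = (0, 1). a_0 = floor(sqrt(445)) = 21, since 21^2 = 441 <= 445 < 484 = 22^2.
Iterate m_{i+1} = d_i*a_i - m_i, d_{i+1} = (445 - m_{i+1}^2)/d_i, a_{i+1} = floor((a_0 + m_{i+1})/d_{i+1}):
  m_1 = 1*21 - 0 = 21, d_1 = (445 - 21^2)/1 = 4/1 = 4, a_1 = floor((21 + 21)/4) = 10.
  m_2 = 4*10 - 21 = 19, d_2 = (445 - 19^2)/4 = 84/4 = 21, a_2 = floor((21 + 19)/21) = 1.
  m_3 = 21*1 - 19 = 2, d_3 = (445 - 2^2)/21 = 441/21 = 21, a_3 = floor((21 + 2)/21) = 1.
  m_4 = 21*1 - 2 = 19, d_4 = (445 - 19^2)/21 = 84/21 = 4, a_4 = floor((21 + 19)/4) = 10.
  m_5 = 4*10 - 19 = 21, d_5 = (445 - 21^2)/4 = 4/4 = 1, a_5 = floor((21 + 21)/1) = 42.
  m_6 = 1*42 - 21 = 21, d_6 = (445 - 21^2)/1 = 4/1 = 4: (m_6, d_6) = (m_1, d_1) = (21, 4), so from here the quotients repeat a_1, ..., a_5; the period length is 5.
Hence the expansion of sqrt(445) is a_0 = 21 followed by the repeating block 10, 1, 1, 10, 42 (period 5).

[21; (10, 1, 1, 10, 42)]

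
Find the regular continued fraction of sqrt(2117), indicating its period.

Write x_i = (sqrt(2117) + m_i)/d_i with (m_0, d_0) = (0, 1). a_0 = floor(sqrt(2117)) = 46, since 46^2 = 2116 <= 2117 < 2209 = 47^2.
Iterate m_{i+1} = d_i*a_i - m_i, d_{i+1} = (2117 - m_{i+1}^2)/d_i, a_{i+1} = floor((a_0 + m_{i+1})/d_{i+1}):
  m_1 = 1*46 - 0 = 46, d_1 = (2117 - 46^2)/1 = 1/1 = 1, a_1 = floor((46 + 46)/1) = 92.
  m_2 = 1*92 - 46 = 46, d_2 = (2117 - 46^2)/1 = 1/1 = 1: (m_2, d_2) = (m_1, d_1) = (46, 1), so from here the quotient a_1 repeats; the period length is 1.
Hence the expansion of sqrt(2117) is a_0 = 46 followed by the repeating block 92 (period 1).

[46; (92)]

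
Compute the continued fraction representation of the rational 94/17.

Run the Euclidean algorithm on 94 and 17; the successive quotients are the partial quotients a_0, a_1, ... (each step inverts the fractional part left over by the previous one):
  94 = 5*17 + 9, so a_0 = 5.
  17 = 1*9 + 8, so a_1 = 1.
  9 = 1*8 + 1, so a_2 = 1.
  8 = 8*1 + 0, so a_3 = 8.
The remainder reaches 0 after 4 divisions, so the expansion has 4 partial quotients, read off in order.

[5; 1, 1, 8]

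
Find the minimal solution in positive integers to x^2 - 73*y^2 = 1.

(x, y) = (2281249, 267000)

First expand sqrt(73) as a continued fraction. With x_i = (sqrt(73) + m_i)/d_i and (m_0, d_0) = (0, 1): a_0 = floor(sqrt(73)) = 8, since 8^2 = 64 <= 73 < 81 = 9^2.
Iterate m_{i+1} = d_i*a_i - m_i, d_{i+1} = (73 - m_{i+1}^2)/d_i, a_{i+1} = floor((a_0 + m_{i+1})/d_{i+1}):
  m_1 = 1*8 - 0 = 8, d_1 = (73 - 8^2)/1 = 9/1 = 9, a_1 = floor((8 + 8)/9) = 1.
  m_2 = 9*1 - 8 = 1, d_2 = (73 - 1^2)/9 = 72/9 = 8, a_2 = floor((8 + 1)/8) = 1.
  m_3 = 8*1 - 1 = 7, d_3 = (73 - 7^2)/8 = 24/8 = 3, a_3 = floor((8 + 7)/3) = 5.
  m_4 = 3*5 - 7 = 8, d_4 = (73 - 8^2)/3 = 9/3 = 3, a_4 = floor((8 + 8)/3) = 5.
  m_5 = 3*5 - 8 = 7, d_5 = (73 - 7^2)/3 = 24/3 = 8, a_5 = floor((8 + 7)/8) = 1.
  m_6 = 8*1 - 7 = 1, d_6 = (73 - 1^2)/8 = 72/8 = 9, a_6 = floor((8 + 1)/9) = 1.
  m_7 = 9*1 - 1 = 8, d_7 = (73 - 8^2)/9 = 9/9 = 1, a_7 = floor((8 + 8)/1) = 16.
  m_8 = 1*16 - 8 = 8, d_8 = (73 - 8^2)/1 = 9/1 = 9: (m_8, d_8) = (m_1, d_1) = (8, 9), so from here the quotients repeat a_1, ..., a_7; the period length is 7.
So sqrt(73) = [8; (1, 1, 5, 5, 1, 1, 16)] with period length k = 7.
k is odd, so (p_{k-1}, q_{k-1}) only solves x^2 - 73y^2 = -1 and the fundamental solution of x^2 - 73y^2 = 1 is (p_{2k-1}, q_{2k-1}) = (p_13, q_13); compute convergents through index 13, running through the period twice.
Convergents (p_i = a_i*p_{i-1} + p_{i-2}, q_i = a_i*q_{i-1} + q_{i-2} with p_{-2}=0, p_{-1}=1, q_{-2}=1, q_{-1}=0):
  i=0: a_0=8, p_0 = 8*1 + 0 = 8, q_0 = 8*0 + 1 = 1.
  i=1: a_1=1, p_1 = 1*8 + 1 = 9, q_1 = 1*1 + 0 = 1.
  i=2: a_2=1, p_2 = 1*9 + 8 = 17, q_2 = 1*1 + 1 = 2.
  i=3: a_3=5, p_3 = 5*17 + 9 = 94, q_3 = 5*2 + 1 = 11.
  i=4: a_4=5, p_4 = 5*94 + 17 = 487, q_4 = 5*11 + 2 = 57.
  i=5: a_5=1, p_5 = 1*487 + 94 = 581, q_5 = 1*57 + 11 = 68.
  i=6: a_6=1, p_6 = 1*581 + 487 = 1068, q_6 = 1*68 + 57 = 125.
  i=7: a_7=16, p_7 = 16*1068 + 581 = 17669, q_7 = 16*125 + 68 = 2068.
  i=8: a_8=1, p_8 = 1*17669 + 1068 = 18737, q_8 = 1*2068 + 125 = 2193.
  i=9: a_9=1, p_9 = 1*18737 + 17669 = 36406, q_9 = 1*2193 + 2068 = 4261.
  i=10: a_10=5, p_10 = 5*36406 + 18737 = 200767, q_10 = 5*4261 + 2193 = 23498.
  i=11: a_11=5, p_11 = 5*200767 + 36406 = 1040241, q_11 = 5*23498 + 4261 = 121751.
  i=12: a_12=1, p_12 = 1*1040241 + 200767 = 1241008, q_12 = 1*121751 + 23498 = 145249.
  i=13: a_13=1, p_13 = 1*1241008 + 1040241 = 2281249, q_13 = 1*145249 + 121751 = 267000.
Indeed p_6^2 - 73*q_6^2 = 1140624 - 1140625 = -1, not +1.
Check: 2281249^2 - 73*267000^2 = 5204097000001 - 5204097000000 = 1, so (x, y) = (2281249, 267000) solves the equation, and by the theorem it is the least positive solution.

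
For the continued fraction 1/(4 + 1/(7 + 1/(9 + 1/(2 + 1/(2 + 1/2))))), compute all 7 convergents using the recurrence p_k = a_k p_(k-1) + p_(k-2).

Using the convergent recurrence p_i = a_i*p_{i-1} + p_{i-2}, q_i = a_i*q_{i-1} + q_{i-2} with p_{-2}=0, p_{-1}=1, q_{-2}=1, q_{-1}=0:
  i=0: a_0=0, p_0 = 0*1 + 0 = 0, q_0 = 0*0 + 1 = 1.
  i=1: a_1=4, p_1 = 4*0 + 1 = 1, q_1 = 4*1 + 0 = 4.
  i=2: a_2=7, p_2 = 7*1 + 0 = 7, q_2 = 7*4 + 1 = 29.
  i=3: a_3=9, p_3 = 9*7 + 1 = 64, q_3 = 9*29 + 4 = 265.
  i=4: a_4=2, p_4 = 2*64 + 7 = 135, q_4 = 2*265 + 29 = 559.
  i=5: a_5=2, p_5 = 2*135 + 64 = 334, q_5 = 2*559 + 265 = 1383.
  i=6: a_6=2, p_6 = 2*334 + 135 = 803, q_6 = 2*1383 + 559 = 3325.

0/1, 1/4, 7/29, 64/265, 135/559, 334/1383, 803/3325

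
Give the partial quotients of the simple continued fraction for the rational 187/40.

Run the Euclidean algorithm on 187 and 40; the successive quotients are the partial quotients a_0, a_1, ... (each step inverts the fractional part left over by the previous one):
  187 = 4*40 + 27, so a_0 = 4.
  40 = 1*27 + 13, so a_1 = 1.
  27 = 2*13 + 1, so a_2 = 2.
  13 = 13*1 + 0, so a_3 = 13.
The remainder reaches 0 after 4 divisions, so the expansion has 4 partial quotients, read off in order.

[4; 1, 2, 13]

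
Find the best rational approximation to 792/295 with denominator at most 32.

Expand x = 792/295 as a continued fraction with the Euclidean algorithm:
  792 = 2*295 + 202, so a_0 = 2.
  295 = 1*202 + 93, so a_1 = 1.
  202 = 2*93 + 16, so a_2 = 2.
  93 = 5*16 + 13, so a_3 = 5.
  16 = 1*13 + 3, so a_4 = 1.
  13 = 4*3 + 1, so a_5 = 4.
  3 = 3*1 + 0, so a_6 = 3.
so x = [2; 1, 2, 5, 1, 4, 3].
Convergents (p_i = a_i*p_{i-1} + p_{i-2}, q_i = a_i*q_{i-1} + q_{i-2} with p_{-2}=0, p_{-1}=1, q_{-2}=1, q_{-1}=0), until the denominator exceeds 32:
  i=0: a_0=2, p_0 = 2*1 + 0 = 2, q_0 = 2*0 + 1 = 1.
  i=1: a_1=1, p_1 = 1*2 + 1 = 3, q_1 = 1*1 + 0 = 1.
  i=2: a_2=2, p_2 = 2*3 + 2 = 8, q_2 = 2*1 + 1 = 3.
  i=3: a_3=5, p_3 = 5*8 + 3 = 43, q_3 = 5*3 + 1 = 16.
  i=4: a_4=1, p_4 = 1*43 + 8 = 51, q_4 = 1*16 + 3 = 19.
  i=5: a_5=4, p_5 = 4*51 + 43 = 247, q_5 = 4*19 + 16 = 92.
q_5 = 92 > 32, so the last convergent with denominator <= 32 is p_4/q_4 = 51/19.
The closest fraction with denominator <= 32 is either p_4/q_4 or the intermediate fraction (k*p_4 + p_3)/(k*q_4 + q_3) with the largest k >= 1 whose denominator stays <= 32; these approach x as k grows, and every other convergent or intermediate fraction in range is farther away.
Largest k: floor((32 - q_3)/q_4) = floor((32 - 16)/19) = 0.
Since k = 0, no intermediate fraction beyond p_4/q_4 has denominator <= 32, so the convergent 51/19 is the closest (its error is |792*19 - 51*295|/(295*19) = 3/5605).

51/19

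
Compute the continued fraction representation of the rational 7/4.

Run the Euclidean algorithm on 7 and 4; the successive quotients are the partial quotients a_0, a_1, ... (each step inverts the fractional part left over by the previous one):
  7 = 1*4 + 3, so a_0 = 1.
  4 = 1*3 + 1, so a_1 = 1.
  3 = 3*1 + 0, so a_2 = 3.
The remainder reaches 0 after 3 divisions, so the expansion has 3 partial quotients, read off in order.

[1; 1, 3]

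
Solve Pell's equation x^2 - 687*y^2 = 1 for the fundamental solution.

First expand sqrt(687) as a continued fraction. With x_i = (sqrt(687) + m_i)/d_i and (m_0, d_0) = (0, 1): a_0 = floor(sqrt(687)) = 26, since 26^2 = 676 <= 687 < 729 = 27^2.
Iterate m_{i+1} = d_i*a_i - m_i, d_{i+1} = (687 - m_{i+1}^2)/d_i, a_{i+1} = floor((a_0 + m_{i+1})/d_{i+1}):
  m_1 = 1*26 - 0 = 26, d_1 = (687 - 26^2)/1 = 11/1 = 11, a_1 = floor((26 + 26)/11) = 4.
  m_2 = 11*4 - 26 = 18, d_2 = (687 - 18^2)/11 = 363/11 = 33, a_2 = floor((26 + 18)/33) = 1.
  m_3 = 33*1 - 18 = 15, d_3 = (687 - 15^2)/33 = 462/33 = 14, a_3 = floor((26 + 15)/14) = 2.
  m_4 = 14*2 - 15 = 13, d_4 = (687 - 13^2)/14 = 518/14 = 37, a_4 = floor((26 + 13)/37) = 1.
  m_5 = 37*1 - 13 = 24, d_5 = (687 - 24^2)/37 = 111/37 = 3, a_5 = floor((26 + 24)/3) = 16.
  m_6 = 3*16 - 24 = 24, d_6 = (687 - 24^2)/3 = 111/3 = 37, a_6 = floor((26 + 24)/37) = 1.
  m_7 = 37*1 - 24 = 13, d_7 = (687 - 13^2)/37 = 518/37 = 14, a_7 = floor((26 + 13)/14) = 2.
  m_8 = 14*2 - 13 = 15, d_8 = (687 - 15^2)/14 = 462/14 = 33, a_8 = floor((26 + 15)/33) = 1.
  m_9 = 33*1 - 15 = 18, d_9 = (687 - 18^2)/33 = 363/33 = 11, a_9 = floor((26 + 18)/11) = 4.
  m_10 = 11*4 - 18 = 26, d_10 = (687 - 26^2)/11 = 11/11 = 1, a_10 = floor((26 + 26)/1) = 52.
  m_11 = 1*52 - 26 = 26, d_11 = (687 - 26^2)/1 = 11/1 = 11: (m_11, d_11) = (m_1, d_1) = (26, 11), so from here the quotients repeat a_1, ..., a_10; the period length is 10.
So sqrt(687) = [26; (4, 1, 2, 1, 16, 1, 2, 1, 4, 52)] with period length k = 10.
k is even, so the fundamental solution of x^2 - 687y^2 = 1 is (p_{k-1}, q_{k-1}) = (p_9, q_9); compute convergents through index 9.
Convergents (p_i = a_i*p_{i-1} + p_{i-2}, q_i = a_i*q_{i-1} + q_{i-2} with p_{-2}=0, p_{-1}=1, q_{-2}=1, q_{-1}=0):
  i=0: a_0=26, p_0 = 26*1 + 0 = 26, q_0 = 26*0 + 1 = 1.
  i=1: a_1=4, p_1 = 4*26 + 1 = 105, q_1 = 4*1 + 0 = 4.
  i=2: a_2=1, p_2 = 1*105 + 26 = 131, q_2 = 1*4 + 1 = 5.
  i=3: a_3=2, p_3 = 2*131 + 105 = 367, q_3 = 2*5 + 4 = 14.
  i=4: a_4=1, p_4 = 1*367 + 131 = 498, q_4 = 1*14 + 5 = 19.
  i=5: a_5=16, p_5 = 16*498 + 367 = 8335, q_5 = 16*19 + 14 = 318.
  i=6: a_6=1, p_6 = 1*8335 + 498 = 8833, q_6 = 1*318 + 19 = 337.
  i=7: a_7=2, p_7 = 2*8833 + 8335 = 26001, q_7 = 2*337 + 318 = 992.
  i=8: a_8=1, p_8 = 1*26001 + 8833 = 34834, q_8 = 1*992 + 337 = 1329.
  i=9: a_9=4, p_9 = 4*34834 + 26001 = 165337, q_9 = 4*1329 + 992 = 6308.
Check: 165337^2 - 687*6308^2 = 27336323569 - 27336323568 = 1, so (x, y) = (165337, 6308) solves the equation, and by the theorem it is the least positive solution.

(x, y) = (165337, 6308)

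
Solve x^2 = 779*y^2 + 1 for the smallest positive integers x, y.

First expand sqrt(779) as a continued fraction. With x_i = (sqrt(779) + m_i)/d_i and (m_0, d_0) = (0, 1): a_0 = floor(sqrt(779)) = 27, since 27^2 = 729 <= 779 < 784 = 28^2.
Iterate m_{i+1} = d_i*a_i - m_i, d_{i+1} = (779 - m_{i+1}^2)/d_i, a_{i+1} = floor((a_0 + m_{i+1})/d_{i+1}):
  m_1 = 1*27 - 0 = 27, d_1 = (779 - 27^2)/1 = 50/1 = 50, a_1 = floor((27 + 27)/50) = 1.
  m_2 = 50*1 - 27 = 23, d_2 = (779 - 23^2)/50 = 250/50 = 5, a_2 = floor((27 + 23)/5) = 10.
  m_3 = 5*10 - 23 = 27, d_3 = (779 - 27^2)/5 = 50/5 = 10, a_3 = floor((27 + 27)/10) = 5.
  m_4 = 10*5 - 27 = 23, d_4 = (779 - 23^2)/10 = 250/10 = 25, a_4 = floor((27 + 23)/25) = 2.
  m_5 = 25*2 - 23 = 27, d_5 = (779 - 27^2)/25 = 50/25 = 2, a_5 = floor((27 + 27)/2) = 27.
  m_6 = 2*27 - 27 = 27, d_6 = (779 - 27^2)/2 = 50/2 = 25, a_6 = floor((27 + 27)/25) = 2.
  m_7 = 25*2 - 27 = 23, d_7 = (779 - 23^2)/25 = 250/25 = 10, a_7 = floor((27 + 23)/10) = 5.
  m_8 = 10*5 - 23 = 27, d_8 = (779 - 27^2)/10 = 50/10 = 5, a_8 = floor((27 + 27)/5) = 10.
  m_9 = 5*10 - 27 = 23, d_9 = (779 - 23^2)/5 = 250/5 = 50, a_9 = floor((27 + 23)/50) = 1.
  m_10 = 50*1 - 23 = 27, d_10 = (779 - 27^2)/50 = 50/50 = 1, a_10 = floor((27 + 27)/1) = 54.
  m_11 = 1*54 - 27 = 27, d_11 = (779 - 27^2)/1 = 50/1 = 50: (m_11, d_11) = (m_1, d_1) = (27, 50), so from here the quotients repeat a_1, ..., a_10; the period length is 10.
So sqrt(779) = [27; (1, 10, 5, 2, 27, 2, 5, 10, 1, 54)] with period length k = 10.
k is even, so the fundamental solution of x^2 - 779y^2 = 1 is (p_{k-1}, q_{k-1}) = (p_9, q_9); compute convergents through index 9.
Convergents (p_i = a_i*p_{i-1} + p_{i-2}, q_i = a_i*q_{i-1} + q_{i-2} with p_{-2}=0, p_{-1}=1, q_{-2}=1, q_{-1}=0):
  i=0: a_0=27, p_0 = 27*1 + 0 = 27, q_0 = 27*0 + 1 = 1.
  i=1: a_1=1, p_1 = 1*27 + 1 = 28, q_1 = 1*1 + 0 = 1.
  i=2: a_2=10, p_2 = 10*28 + 27 = 307, q_2 = 10*1 + 1 = 11.
  i=3: a_3=5, p_3 = 5*307 + 28 = 1563, q_3 = 5*11 + 1 = 56.
  i=4: a_4=2, p_4 = 2*1563 + 307 = 3433, q_4 = 2*56 + 11 = 123.
  i=5: a_5=27, p_5 = 27*3433 + 1563 = 94254, q_5 = 27*123 + 56 = 3377.
  i=6: a_6=2, p_6 = 2*94254 + 3433 = 191941, q_6 = 2*3377 + 123 = 6877.
  i=7: a_7=5, p_7 = 5*191941 + 94254 = 1053959, q_7 = 5*6877 + 3377 = 37762.
  i=8: a_8=10, p_8 = 10*1053959 + 191941 = 10731531, q_8 = 10*37762 + 6877 = 384497.
  i=9: a_9=1, p_9 = 1*10731531 + 1053959 = 11785490, q_9 = 1*384497 + 37762 = 422259.
Check: 11785490^2 - 779*422259^2 = 138897774540100 - 138897774540099 = 1, so (x, y) = (11785490, 422259) solves the equation, and by the theorem it is the least positive solution.

(x, y) = (11785490, 422259)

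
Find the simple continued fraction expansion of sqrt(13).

Write x_i = (sqrt(13) + m_i)/d_i with (m_0, d_0) = (0, 1). a_0 = floor(sqrt(13)) = 3, since 3^2 = 9 <= 13 < 16 = 4^2.
Iterate m_{i+1} = d_i*a_i - m_i, d_{i+1} = (13 - m_{i+1}^2)/d_i, a_{i+1} = floor((a_0 + m_{i+1})/d_{i+1}):
  m_1 = 1*3 - 0 = 3, d_1 = (13 - 3^2)/1 = 4/1 = 4, a_1 = floor((3 + 3)/4) = 1.
  m_2 = 4*1 - 3 = 1, d_2 = (13 - 1^2)/4 = 12/4 = 3, a_2 = floor((3 + 1)/3) = 1.
  m_3 = 3*1 - 1 = 2, d_3 = (13 - 2^2)/3 = 9/3 = 3, a_3 = floor((3 + 2)/3) = 1.
  m_4 = 3*1 - 2 = 1, d_4 = (13 - 1^2)/3 = 12/3 = 4, a_4 = floor((3 + 1)/4) = 1.
  m_5 = 4*1 - 1 = 3, d_5 = (13 - 3^2)/4 = 4/4 = 1, a_5 = floor((3 + 3)/1) = 6.
  m_6 = 1*6 - 3 = 3, d_6 = (13 - 3^2)/1 = 4/1 = 4: (m_6, d_6) = (m_1, d_1) = (3, 4), so from here the quotients repeat a_1, ..., a_5; the period length is 5.
Hence the expansion of sqrt(13) is a_0 = 3 followed by the repeating block 1, 1, 1, 1, 6 (period 5).

[3; (1, 1, 1, 1, 6)]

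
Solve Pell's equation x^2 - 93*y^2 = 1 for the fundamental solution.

(x, y) = (12151, 1260)

First expand sqrt(93) as a continued fraction. With x_i = (sqrt(93) + m_i)/d_i and (m_0, d_0) = (0, 1): a_0 = floor(sqrt(93)) = 9, since 9^2 = 81 <= 93 < 100 = 10^2.
Iterate m_{i+1} = d_i*a_i - m_i, d_{i+1} = (93 - m_{i+1}^2)/d_i, a_{i+1} = floor((a_0 + m_{i+1})/d_{i+1}):
  m_1 = 1*9 - 0 = 9, d_1 = (93 - 9^2)/1 = 12/1 = 12, a_1 = floor((9 + 9)/12) = 1.
  m_2 = 12*1 - 9 = 3, d_2 = (93 - 3^2)/12 = 84/12 = 7, a_2 = floor((9 + 3)/7) = 1.
  m_3 = 7*1 - 3 = 4, d_3 = (93 - 4^2)/7 = 77/7 = 11, a_3 = floor((9 + 4)/11) = 1.
  m_4 = 11*1 - 4 = 7, d_4 = (93 - 7^2)/11 = 44/11 = 4, a_4 = floor((9 + 7)/4) = 4.
  m_5 = 4*4 - 7 = 9, d_5 = (93 - 9^2)/4 = 12/4 = 3, a_5 = floor((9 + 9)/3) = 6.
  m_6 = 3*6 - 9 = 9, d_6 = (93 - 9^2)/3 = 12/3 = 4, a_6 = floor((9 + 9)/4) = 4.
  m_7 = 4*4 - 9 = 7, d_7 = (93 - 7^2)/4 = 44/4 = 11, a_7 = floor((9 + 7)/11) = 1.
  m_8 = 11*1 - 7 = 4, d_8 = (93 - 4^2)/11 = 77/11 = 7, a_8 = floor((9 + 4)/7) = 1.
  m_9 = 7*1 - 4 = 3, d_9 = (93 - 3^2)/7 = 84/7 = 12, a_9 = floor((9 + 3)/12) = 1.
  m_10 = 12*1 - 3 = 9, d_10 = (93 - 9^2)/12 = 12/12 = 1, a_10 = floor((9 + 9)/1) = 18.
  m_11 = 1*18 - 9 = 9, d_11 = (93 - 9^2)/1 = 12/1 = 12: (m_11, d_11) = (m_1, d_1) = (9, 12), so from here the quotients repeat a_1, ..., a_10; the period length is 10.
So sqrt(93) = [9; (1, 1, 1, 4, 6, 4, 1, 1, 1, 18)] with period length k = 10.
k is even, so the fundamental solution of x^2 - 93y^2 = 1 is (p_{k-1}, q_{k-1}) = (p_9, q_9); compute convergents through index 9.
Convergents (p_i = a_i*p_{i-1} + p_{i-2}, q_i = a_i*q_{i-1} + q_{i-2} with p_{-2}=0, p_{-1}=1, q_{-2}=1, q_{-1}=0):
  i=0: a_0=9, p_0 = 9*1 + 0 = 9, q_0 = 9*0 + 1 = 1.
  i=1: a_1=1, p_1 = 1*9 + 1 = 10, q_1 = 1*1 + 0 = 1.
  i=2: a_2=1, p_2 = 1*10 + 9 = 19, q_2 = 1*1 + 1 = 2.
  i=3: a_3=1, p_3 = 1*19 + 10 = 29, q_3 = 1*2 + 1 = 3.
  i=4: a_4=4, p_4 = 4*29 + 19 = 135, q_4 = 4*3 + 2 = 14.
  i=5: a_5=6, p_5 = 6*135 + 29 = 839, q_5 = 6*14 + 3 = 87.
  i=6: a_6=4, p_6 = 4*839 + 135 = 3491, q_6 = 4*87 + 14 = 362.
  i=7: a_7=1, p_7 = 1*3491 + 839 = 4330, q_7 = 1*362 + 87 = 449.
  i=8: a_8=1, p_8 = 1*4330 + 3491 = 7821, q_8 = 1*449 + 362 = 811.
  i=9: a_9=1, p_9 = 1*7821 + 4330 = 12151, q_9 = 1*811 + 449 = 1260.
Check: 12151^2 - 93*1260^2 = 147646801 - 147646800 = 1, so (x, y) = (12151, 1260) solves the equation, and by the theorem it is the least positive solution.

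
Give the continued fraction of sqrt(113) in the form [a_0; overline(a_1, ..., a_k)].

[10; overline(1, 1, 1, 2, 2, 1, 1, 1, 20)]

Write x_i = (sqrt(113) + m_i)/d_i with (m_0, d_0) = (0, 1). a_0 = floor(sqrt(113)) = 10, since 10^2 = 100 <= 113 < 121 = 11^2.
Iterate m_{i+1} = d_i*a_i - m_i, d_{i+1} = (113 - m_{i+1}^2)/d_i, a_{i+1} = floor((a_0 + m_{i+1})/d_{i+1}):
  m_1 = 1*10 - 0 = 10, d_1 = (113 - 10^2)/1 = 13/1 = 13, a_1 = floor((10 + 10)/13) = 1.
  m_2 = 13*1 - 10 = 3, d_2 = (113 - 3^2)/13 = 104/13 = 8, a_2 = floor((10 + 3)/8) = 1.
  m_3 = 8*1 - 3 = 5, d_3 = (113 - 5^2)/8 = 88/8 = 11, a_3 = floor((10 + 5)/11) = 1.
  m_4 = 11*1 - 5 = 6, d_4 = (113 - 6^2)/11 = 77/11 = 7, a_4 = floor((10 + 6)/7) = 2.
  m_5 = 7*2 - 6 = 8, d_5 = (113 - 8^2)/7 = 49/7 = 7, a_5 = floor((10 + 8)/7) = 2.
  m_6 = 7*2 - 8 = 6, d_6 = (113 - 6^2)/7 = 77/7 = 11, a_6 = floor((10 + 6)/11) = 1.
  m_7 = 11*1 - 6 = 5, d_7 = (113 - 5^2)/11 = 88/11 = 8, a_7 = floor((10 + 5)/8) = 1.
  m_8 = 8*1 - 5 = 3, d_8 = (113 - 3^2)/8 = 104/8 = 13, a_8 = floor((10 + 3)/13) = 1.
  m_9 = 13*1 - 3 = 10, d_9 = (113 - 10^2)/13 = 13/13 = 1, a_9 = floor((10 + 10)/1) = 20.
  m_10 = 1*20 - 10 = 10, d_10 = (113 - 10^2)/1 = 13/1 = 13: (m_10, d_10) = (m_1, d_1) = (10, 13), so from here the quotients repeat a_1, ..., a_9; the period length is 9.
Hence the expansion of sqrt(113) is a_0 = 10 followed by the repeating block 1, 1, 1, 2, 2, 1, 1, 1, 20 (period 9).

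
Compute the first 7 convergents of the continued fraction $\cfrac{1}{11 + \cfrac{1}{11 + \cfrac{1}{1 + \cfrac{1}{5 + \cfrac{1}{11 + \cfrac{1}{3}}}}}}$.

0/1, 1/11, 11/122, 12/133, 71/787, 793/8790, 2450/27157

Using the convergent recurrence p_i = a_i*p_{i-1} + p_{i-2}, q_i = a_i*q_{i-1} + q_{i-2} with p_{-2}=0, p_{-1}=1, q_{-2}=1, q_{-1}=0:
  i=0: a_0=0, p_0 = 0*1 + 0 = 0, q_0 = 0*0 + 1 = 1.
  i=1: a_1=11, p_1 = 11*0 + 1 = 1, q_1 = 11*1 + 0 = 11.
  i=2: a_2=11, p_2 = 11*1 + 0 = 11, q_2 = 11*11 + 1 = 122.
  i=3: a_3=1, p_3 = 1*11 + 1 = 12, q_3 = 1*122 + 11 = 133.
  i=4: a_4=5, p_4 = 5*12 + 11 = 71, q_4 = 5*133 + 122 = 787.
  i=5: a_5=11, p_5 = 11*71 + 12 = 793, q_5 = 11*787 + 133 = 8790.
  i=6: a_6=3, p_6 = 3*793 + 71 = 2450, q_6 = 3*8790 + 787 = 27157.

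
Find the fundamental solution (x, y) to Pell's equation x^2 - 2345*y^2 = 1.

First expand sqrt(2345) as a continued fraction. With x_i = (sqrt(2345) + m_i)/d_i and (m_0, d_0) = (0, 1): a_0 = floor(sqrt(2345)) = 48, since 48^2 = 2304 <= 2345 < 2401 = 49^2.
Iterate m_{i+1} = d_i*a_i - m_i, d_{i+1} = (2345 - m_{i+1}^2)/d_i, a_{i+1} = floor((a_0 + m_{i+1})/d_{i+1}):
  m_1 = 1*48 - 0 = 48, d_1 = (2345 - 48^2)/1 = 41/1 = 41, a_1 = floor((48 + 48)/41) = 2.
  m_2 = 41*2 - 48 = 34, d_2 = (2345 - 34^2)/41 = 1189/41 = 29, a_2 = floor((48 + 34)/29) = 2.
  m_3 = 29*2 - 34 = 24, d_3 = (2345 - 24^2)/29 = 1769/29 = 61, a_3 = floor((48 + 24)/61) = 1.
  m_4 = 61*1 - 24 = 37, d_4 = (2345 - 37^2)/61 = 976/61 = 16, a_4 = floor((48 + 37)/16) = 5.
  m_5 = 16*5 - 37 = 43, d_5 = (2345 - 43^2)/16 = 496/16 = 31, a_5 = floor((48 + 43)/31) = 2.
  m_6 = 31*2 - 43 = 19, d_6 = (2345 - 19^2)/31 = 1984/31 = 64, a_6 = floor((48 + 19)/64) = 1.
  m_7 = 64*1 - 19 = 45, d_7 = (2345 - 45^2)/64 = 320/64 = 5, a_7 = floor((48 + 45)/5) = 18.
  m_8 = 5*18 - 45 = 45, d_8 = (2345 - 45^2)/5 = 320/5 = 64, a_8 = floor((48 + 45)/64) = 1.
  m_9 = 64*1 - 45 = 19, d_9 = (2345 - 19^2)/64 = 1984/64 = 31, a_9 = floor((48 + 19)/31) = 2.
  m_10 = 31*2 - 19 = 43, d_10 = (2345 - 43^2)/31 = 496/31 = 16, a_10 = floor((48 + 43)/16) = 5.
  m_11 = 16*5 - 43 = 37, d_11 = (2345 - 37^2)/16 = 976/16 = 61, a_11 = floor((48 + 37)/61) = 1.
  m_12 = 61*1 - 37 = 24, d_12 = (2345 - 24^2)/61 = 1769/61 = 29, a_12 = floor((48 + 24)/29) = 2.
  m_13 = 29*2 - 24 = 34, d_13 = (2345 - 34^2)/29 = 1189/29 = 41, a_13 = floor((48 + 34)/41) = 2.
  m_14 = 41*2 - 34 = 48, d_14 = (2345 - 48^2)/41 = 41/41 = 1, a_14 = floor((48 + 48)/1) = 96.
  m_15 = 1*96 - 48 = 48, d_15 = (2345 - 48^2)/1 = 41/1 = 41: (m_15, d_15) = (m_1, d_1) = (48, 41), so from here the quotients repeat a_1, ..., a_14; the period length is 14.
So sqrt(2345) = [48; (2, 2, 1, 5, 2, 1, 18, 1, 2, 5, 1, 2, 2, 96)] with period length k = 14.
k is even, so the fundamental solution of x^2 - 2345y^2 = 1 is (p_{k-1}, q_{k-1}) = (p_13, q_13); compute convergents through index 13.
Convergents (p_i = a_i*p_{i-1} + p_{i-2}, q_i = a_i*q_{i-1} + q_{i-2} with p_{-2}=0, p_{-1}=1, q_{-2}=1, q_{-1}=0):
  i=0: a_0=48, p_0 = 48*1 + 0 = 48, q_0 = 48*0 + 1 = 1.
  i=1: a_1=2, p_1 = 2*48 + 1 = 97, q_1 = 2*1 + 0 = 2.
  i=2: a_2=2, p_2 = 2*97 + 48 = 242, q_2 = 2*2 + 1 = 5.
  i=3: a_3=1, p_3 = 1*242 + 97 = 339, q_3 = 1*5 + 2 = 7.
  i=4: a_4=5, p_4 = 5*339 + 242 = 1937, q_4 = 5*7 + 5 = 40.
  i=5: a_5=2, p_5 = 2*1937 + 339 = 4213, q_5 = 2*40 + 7 = 87.
  i=6: a_6=1, p_6 = 1*4213 + 1937 = 6150, q_6 = 1*87 + 40 = 127.
  i=7: a_7=18, p_7 = 18*6150 + 4213 = 114913, q_7 = 18*127 + 87 = 2373.
  i=8: a_8=1, p_8 = 1*114913 + 6150 = 121063, q_8 = 1*2373 + 127 = 2500.
  i=9: a_9=2, p_9 = 2*121063 + 114913 = 357039, q_9 = 2*2500 + 2373 = 7373.
  i=10: a_10=5, p_10 = 5*357039 + 121063 = 1906258, q_10 = 5*7373 + 2500 = 39365.
  i=11: a_11=1, p_11 = 1*1906258 + 357039 = 2263297, q_11 = 1*39365 + 7373 = 46738.
  i=12: a_12=2, p_12 = 2*2263297 + 1906258 = 6432852, q_12 = 2*46738 + 39365 = 132841.
  i=13: a_13=2, p_13 = 2*6432852 + 2263297 = 15129001, q_13 = 2*132841 + 46738 = 312420.
Check: 15129001^2 - 2345*312420^2 = 228886671258001 - 228886671258000 = 1, so (x, y) = (15129001, 312420) solves the equation, and by the theorem it is the least positive solution.

(x, y) = (15129001, 312420)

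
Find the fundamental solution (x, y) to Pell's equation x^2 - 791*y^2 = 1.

(x, y) = (225, 8)

First expand sqrt(791) as a continued fraction. With x_i = (sqrt(791) + m_i)/d_i and (m_0, d_0) = (0, 1): a_0 = floor(sqrt(791)) = 28, since 28^2 = 784 <= 791 < 841 = 29^2.
Iterate m_{i+1} = d_i*a_i - m_i, d_{i+1} = (791 - m_{i+1}^2)/d_i, a_{i+1} = floor((a_0 + m_{i+1})/d_{i+1}):
  m_1 = 1*28 - 0 = 28, d_1 = (791 - 28^2)/1 = 7/1 = 7, a_1 = floor((28 + 28)/7) = 8.
  m_2 = 7*8 - 28 = 28, d_2 = (791 - 28^2)/7 = 7/7 = 1, a_2 = floor((28 + 28)/1) = 56.
  m_3 = 1*56 - 28 = 28, d_3 = (791 - 28^2)/1 = 7/1 = 7: (m_3, d_3) = (m_1, d_1) = (28, 7), so from here the quotients repeat a_1, a_2; the period length is 2.
So sqrt(791) = [28; (8, 56)] with period length k = 2.
k is even, so the fundamental solution of x^2 - 791y^2 = 1 is (p_{k-1}, q_{k-1}) = (p_1, q_1); compute convergents through index 1.
Convergents (p_i = a_i*p_{i-1} + p_{i-2}, q_i = a_i*q_{i-1} + q_{i-2} with p_{-2}=0, p_{-1}=1, q_{-2}=1, q_{-1}=0):
  i=0: a_0=28, p_0 = 28*1 + 0 = 28, q_0 = 28*0 + 1 = 1.
  i=1: a_1=8, p_1 = 8*28 + 1 = 225, q_1 = 8*1 + 0 = 8.
Check: 225^2 - 791*8^2 = 50625 - 50624 = 1, so (x, y) = (225, 8) solves the equation, and by the theorem it is the least positive solution.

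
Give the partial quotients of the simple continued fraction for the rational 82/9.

[9; 9]

Run the Euclidean algorithm on 82 and 9; the successive quotients are the partial quotients a_0, a_1, ... (each step inverts the fractional part left over by the previous one):
  82 = 9*9 + 1, so a_0 = 9.
  9 = 9*1 + 0, so a_1 = 9.
The remainder reaches 0 after 2 divisions, so the expansion has 2 partial quotients, read off in order.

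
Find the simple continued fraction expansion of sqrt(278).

[16; (1, 2, 16, 2, 1, 32)]

Write x_i = (sqrt(278) + m_i)/d_i with (m_0, d_0) = (0, 1). a_0 = floor(sqrt(278)) = 16, since 16^2 = 256 <= 278 < 289 = 17^2.
Iterate m_{i+1} = d_i*a_i - m_i, d_{i+1} = (278 - m_{i+1}^2)/d_i, a_{i+1} = floor((a_0 + m_{i+1})/d_{i+1}):
  m_1 = 1*16 - 0 = 16, d_1 = (278 - 16^2)/1 = 22/1 = 22, a_1 = floor((16 + 16)/22) = 1.
  m_2 = 22*1 - 16 = 6, d_2 = (278 - 6^2)/22 = 242/22 = 11, a_2 = floor((16 + 6)/11) = 2.
  m_3 = 11*2 - 6 = 16, d_3 = (278 - 16^2)/11 = 22/11 = 2, a_3 = floor((16 + 16)/2) = 16.
  m_4 = 2*16 - 16 = 16, d_4 = (278 - 16^2)/2 = 22/2 = 11, a_4 = floor((16 + 16)/11) = 2.
  m_5 = 11*2 - 16 = 6, d_5 = (278 - 6^2)/11 = 242/11 = 22, a_5 = floor((16 + 6)/22) = 1.
  m_6 = 22*1 - 6 = 16, d_6 = (278 - 16^2)/22 = 22/22 = 1, a_6 = floor((16 + 16)/1) = 32.
  m_7 = 1*32 - 16 = 16, d_7 = (278 - 16^2)/1 = 22/1 = 22: (m_7, d_7) = (m_1, d_1) = (16, 22), so from here the quotients repeat a_1, ..., a_6; the period length is 6.
Hence the expansion of sqrt(278) is a_0 = 16 followed by the repeating block 1, 2, 16, 2, 1, 32 (period 6).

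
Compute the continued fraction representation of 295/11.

[26; 1, 4, 2]

Run the Euclidean algorithm on 295 and 11; the successive quotients are the partial quotients a_0, a_1, ... (each step inverts the fractional part left over by the previous one):
  295 = 26*11 + 9, so a_0 = 26.
  11 = 1*9 + 2, so a_1 = 1.
  9 = 4*2 + 1, so a_2 = 4.
  2 = 2*1 + 0, so a_3 = 2.
The remainder reaches 0 after 4 divisions, so the expansion has 4 partial quotients, read off in order.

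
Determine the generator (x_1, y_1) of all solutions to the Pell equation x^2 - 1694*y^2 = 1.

First expand sqrt(1694) as a continued fraction. With x_i = (sqrt(1694) + m_i)/d_i and (m_0, d_0) = (0, 1): a_0 = floor(sqrt(1694)) = 41, since 41^2 = 1681 <= 1694 < 1764 = 42^2.
Iterate m_{i+1} = d_i*a_i - m_i, d_{i+1} = (1694 - m_{i+1}^2)/d_i, a_{i+1} = floor((a_0 + m_{i+1})/d_{i+1}):
  m_1 = 1*41 - 0 = 41, d_1 = (1694 - 41^2)/1 = 13/1 = 13, a_1 = floor((41 + 41)/13) = 6.
  m_2 = 13*6 - 41 = 37, d_2 = (1694 - 37^2)/13 = 325/13 = 25, a_2 = floor((41 + 37)/25) = 3.
  m_3 = 25*3 - 37 = 38, d_3 = (1694 - 38^2)/25 = 250/25 = 10, a_3 = floor((41 + 38)/10) = 7.
  m_4 = 10*7 - 38 = 32, d_4 = (1694 - 32^2)/10 = 670/10 = 67, a_4 = floor((41 + 32)/67) = 1.
  m_5 = 67*1 - 32 = 35, d_5 = (1694 - 35^2)/67 = 469/67 = 7, a_5 = floor((41 + 35)/7) = 10.
  m_6 = 7*10 - 35 = 35, d_6 = (1694 - 35^2)/7 = 469/7 = 67, a_6 = floor((41 + 35)/67) = 1.
  m_7 = 67*1 - 35 = 32, d_7 = (1694 - 32^2)/67 = 670/67 = 10, a_7 = floor((41 + 32)/10) = 7.
  m_8 = 10*7 - 32 = 38, d_8 = (1694 - 38^2)/10 = 250/10 = 25, a_8 = floor((41 + 38)/25) = 3.
  m_9 = 25*3 - 38 = 37, d_9 = (1694 - 37^2)/25 = 325/25 = 13, a_9 = floor((41 + 37)/13) = 6.
  m_10 = 13*6 - 37 = 41, d_10 = (1694 - 41^2)/13 = 13/13 = 1, a_10 = floor((41 + 41)/1) = 82.
  m_11 = 1*82 - 41 = 41, d_11 = (1694 - 41^2)/1 = 13/1 = 13: (m_11, d_11) = (m_1, d_1) = (41, 13), so from here the quotients repeat a_1, ..., a_10; the period length is 10.
So sqrt(1694) = [41; (6, 3, 7, 1, 10, 1, 7, 3, 6, 82)] with period length k = 10.
k is even, so the fundamental solution of x^2 - 1694y^2 = 1 is (p_{k-1}, q_{k-1}) = (p_9, q_9); compute convergents through index 9.
Convergents (p_i = a_i*p_{i-1} + p_{i-2}, q_i = a_i*q_{i-1} + q_{i-2} with p_{-2}=0, p_{-1}=1, q_{-2}=1, q_{-1}=0):
  i=0: a_0=41, p_0 = 41*1 + 0 = 41, q_0 = 41*0 + 1 = 1.
  i=1: a_1=6, p_1 = 6*41 + 1 = 247, q_1 = 6*1 + 0 = 6.
  i=2: a_2=3, p_2 = 3*247 + 41 = 782, q_2 = 3*6 + 1 = 19.
  i=3: a_3=7, p_3 = 7*782 + 247 = 5721, q_3 = 7*19 + 6 = 139.
  i=4: a_4=1, p_4 = 1*5721 + 782 = 6503, q_4 = 1*139 + 19 = 158.
  i=5: a_5=10, p_5 = 10*6503 + 5721 = 70751, q_5 = 10*158 + 139 = 1719.
  i=6: a_6=1, p_6 = 1*70751 + 6503 = 77254, q_6 = 1*1719 + 158 = 1877.
  i=7: a_7=7, p_7 = 7*77254 + 70751 = 611529, q_7 = 7*1877 + 1719 = 14858.
  i=8: a_8=3, p_8 = 3*611529 + 77254 = 1911841, q_8 = 3*14858 + 1877 = 46451.
  i=9: a_9=6, p_9 = 6*1911841 + 611529 = 12082575, q_9 = 6*46451 + 14858 = 293564.
Check: 12082575^2 - 1694*293564^2 = 145988618630625 - 145988618630624 = 1, so (x, y) = (12082575, 293564) solves the equation, and by the theorem it is the least positive solution.

(x, y) = (12082575, 293564)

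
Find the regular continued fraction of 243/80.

[3; 26, 1, 2]

Run the Euclidean algorithm on 243 and 80; the successive quotients are the partial quotients a_0, a_1, ... (each step inverts the fractional part left over by the previous one):
  243 = 3*80 + 3, so a_0 = 3.
  80 = 26*3 + 2, so a_1 = 26.
  3 = 1*2 + 1, so a_2 = 1.
  2 = 2*1 + 0, so a_3 = 2.
The remainder reaches 0 after 4 divisions, so the expansion has 4 partial quotients, read off in order.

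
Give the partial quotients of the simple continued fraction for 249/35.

[7; 8, 1, 3]

Run the Euclidean algorithm on 249 and 35; the successive quotients are the partial quotients a_0, a_1, ... (each step inverts the fractional part left over by the previous one):
  249 = 7*35 + 4, so a_0 = 7.
  35 = 8*4 + 3, so a_1 = 8.
  4 = 1*3 + 1, so a_2 = 1.
  3 = 3*1 + 0, so a_3 = 3.
The remainder reaches 0 after 4 divisions, so the expansion has 4 partial quotients, read off in order.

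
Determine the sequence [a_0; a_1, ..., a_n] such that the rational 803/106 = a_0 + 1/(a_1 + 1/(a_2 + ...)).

Run the Euclidean algorithm on 803 and 106; the successive quotients are the partial quotients a_0, a_1, ... (each step inverts the fractional part left over by the previous one):
  803 = 7*106 + 61, so a_0 = 7.
  106 = 1*61 + 45, so a_1 = 1.
  61 = 1*45 + 16, so a_2 = 1.
  45 = 2*16 + 13, so a_3 = 2.
  16 = 1*13 + 3, so a_4 = 1.
  13 = 4*3 + 1, so a_5 = 4.
  3 = 3*1 + 0, so a_6 = 3.
The remainder reaches 0 after 7 divisions, so the expansion has 7 partial quotients, read off in order.

[7; 1, 1, 2, 1, 4, 3]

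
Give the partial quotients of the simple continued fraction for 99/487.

[0; 4, 1, 11, 2, 1, 2]

Run the Euclidean algorithm on 99 and 487; the successive quotients are the partial quotients a_0, a_1, ... (each step inverts the fractional part left over by the previous one):
  99 = 0*487 + 99, so a_0 = 0.
  487 = 4*99 + 91, so a_1 = 4.
  99 = 1*91 + 8, so a_2 = 1.
  91 = 11*8 + 3, so a_3 = 11.
  8 = 2*3 + 2, so a_4 = 2.
  3 = 1*2 + 1, so a_5 = 1.
  2 = 2*1 + 0, so a_6 = 2.
The remainder reaches 0 after 7 divisions, so the expansion has 7 partial quotients, read off in order.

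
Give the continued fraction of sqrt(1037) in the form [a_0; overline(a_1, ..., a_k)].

[32; overline(4, 1, 15, 3, 3, 15, 1, 4, 64)]

Write x_i = (sqrt(1037) + m_i)/d_i with (m_0, d_0) = (0, 1). a_0 = floor(sqrt(1037)) = 32, since 32^2 = 1024 <= 1037 < 1089 = 33^2.
Iterate m_{i+1} = d_i*a_i - m_i, d_{i+1} = (1037 - m_{i+1}^2)/d_i, a_{i+1} = floor((a_0 + m_{i+1})/d_{i+1}):
  m_1 = 1*32 - 0 = 32, d_1 = (1037 - 32^2)/1 = 13/1 = 13, a_1 = floor((32 + 32)/13) = 4.
  m_2 = 13*4 - 32 = 20, d_2 = (1037 - 20^2)/13 = 637/13 = 49, a_2 = floor((32 + 20)/49) = 1.
  m_3 = 49*1 - 20 = 29, d_3 = (1037 - 29^2)/49 = 196/49 = 4, a_3 = floor((32 + 29)/4) = 15.
  m_4 = 4*15 - 29 = 31, d_4 = (1037 - 31^2)/4 = 76/4 = 19, a_4 = floor((32 + 31)/19) = 3.
  m_5 = 19*3 - 31 = 26, d_5 = (1037 - 26^2)/19 = 361/19 = 19, a_5 = floor((32 + 26)/19) = 3.
  m_6 = 19*3 - 26 = 31, d_6 = (1037 - 31^2)/19 = 76/19 = 4, a_6 = floor((32 + 31)/4) = 15.
  m_7 = 4*15 - 31 = 29, d_7 = (1037 - 29^2)/4 = 196/4 = 49, a_7 = floor((32 + 29)/49) = 1.
  m_8 = 49*1 - 29 = 20, d_8 = (1037 - 20^2)/49 = 637/49 = 13, a_8 = floor((32 + 20)/13) = 4.
  m_9 = 13*4 - 20 = 32, d_9 = (1037 - 32^2)/13 = 13/13 = 1, a_9 = floor((32 + 32)/1) = 64.
  m_10 = 1*64 - 32 = 32, d_10 = (1037 - 32^2)/1 = 13/1 = 13: (m_10, d_10) = (m_1, d_1) = (32, 13), so from here the quotients repeat a_1, ..., a_9; the period length is 9.
Hence the expansion of sqrt(1037) is a_0 = 32 followed by the repeating block 4, 1, 15, 3, 3, 15, 1, 4, 64 (period 9).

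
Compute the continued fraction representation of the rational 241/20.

Run the Euclidean algorithm on 241 and 20; the successive quotients are the partial quotients a_0, a_1, ... (each step inverts the fractional part left over by the previous one):
  241 = 12*20 + 1, so a_0 = 12.
  20 = 20*1 + 0, so a_1 = 20.
The remainder reaches 0 after 2 divisions, so the expansion has 2 partial quotients, read off in order.

[12; 20]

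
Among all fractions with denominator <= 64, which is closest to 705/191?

Expand x = 705/191 as a continued fraction with the Euclidean algorithm:
  705 = 3*191 + 132, so a_0 = 3.
  191 = 1*132 + 59, so a_1 = 1.
  132 = 2*59 + 14, so a_2 = 2.
  59 = 4*14 + 3, so a_3 = 4.
  14 = 4*3 + 2, so a_4 = 4.
  3 = 1*2 + 1, so a_5 = 1.
  2 = 2*1 + 0, so a_6 = 2.
so x = [3; 1, 2, 4, 4, 1, 2].
Convergents (p_i = a_i*p_{i-1} + p_{i-2}, q_i = a_i*q_{i-1} + q_{i-2} with p_{-2}=0, p_{-1}=1, q_{-2}=1, q_{-1}=0), until the denominator exceeds 64:
  i=0: a_0=3, p_0 = 3*1 + 0 = 3, q_0 = 3*0 + 1 = 1.
  i=1: a_1=1, p_1 = 1*3 + 1 = 4, q_1 = 1*1 + 0 = 1.
  i=2: a_2=2, p_2 = 2*4 + 3 = 11, q_2 = 2*1 + 1 = 3.
  i=3: a_3=4, p_3 = 4*11 + 4 = 48, q_3 = 4*3 + 1 = 13.
  i=4: a_4=4, p_4 = 4*48 + 11 = 203, q_4 = 4*13 + 3 = 55.
  i=5: a_5=1, p_5 = 1*203 + 48 = 251, q_5 = 1*55 + 13 = 68.
q_5 = 68 > 64, so the last convergent with denominator <= 64 is p_4/q_4 = 203/55.
The closest fraction with denominator <= 64 is either p_4/q_4 or the intermediate fraction (k*p_4 + p_3)/(k*q_4 + q_3) with the largest k >= 1 whose denominator stays <= 64; these approach x as k grows, and every other convergent or intermediate fraction in range is farther away.
Largest k: floor((64 - q_3)/q_4) = floor((64 - 13)/55) = 0.
Since k = 0, no intermediate fraction beyond p_4/q_4 has denominator <= 64, so the convergent 203/55 is the closest (its error is |705*55 - 203*191|/(191*55) = 2/10505).

203/55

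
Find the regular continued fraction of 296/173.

[1; 1, 2, 2, 5, 1, 3]

Run the Euclidean algorithm on 296 and 173; the successive quotients are the partial quotients a_0, a_1, ... (each step inverts the fractional part left over by the previous one):
  296 = 1*173 + 123, so a_0 = 1.
  173 = 1*123 + 50, so a_1 = 1.
  123 = 2*50 + 23, so a_2 = 2.
  50 = 2*23 + 4, so a_3 = 2.
  23 = 5*4 + 3, so a_4 = 5.
  4 = 1*3 + 1, so a_5 = 1.
  3 = 3*1 + 0, so a_6 = 3.
The remainder reaches 0 after 7 divisions, so the expansion has 7 partial quotients, read off in order.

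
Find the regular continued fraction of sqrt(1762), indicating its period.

Write x_i = (sqrt(1762) + m_i)/d_i with (m_0, d_0) = (0, 1). a_0 = floor(sqrt(1762)) = 41, since 41^2 = 1681 <= 1762 < 1764 = 42^2.
Iterate m_{i+1} = d_i*a_i - m_i, d_{i+1} = (1762 - m_{i+1}^2)/d_i, a_{i+1} = floor((a_0 + m_{i+1})/d_{i+1}):
  m_1 = 1*41 - 0 = 41, d_1 = (1762 - 41^2)/1 = 81/1 = 81, a_1 = floor((41 + 41)/81) = 1.
  m_2 = 81*1 - 41 = 40, d_2 = (1762 - 40^2)/81 = 162/81 = 2, a_2 = floor((41 + 40)/2) = 40.
  m_3 = 2*40 - 40 = 40, d_3 = (1762 - 40^2)/2 = 162/2 = 81, a_3 = floor((41 + 40)/81) = 1.
  m_4 = 81*1 - 40 = 41, d_4 = (1762 - 41^2)/81 = 81/81 = 1, a_4 = floor((41 + 41)/1) = 82.
  m_5 = 1*82 - 41 = 41, d_5 = (1762 - 41^2)/1 = 81/1 = 81: (m_5, d_5) = (m_1, d_1) = (41, 81), so from here the quotients repeat a_1, ..., a_4; the period length is 4.
Hence the expansion of sqrt(1762) is a_0 = 41 followed by the repeating block 1, 40, 1, 82 (period 4).

[41; (1, 40, 1, 82)]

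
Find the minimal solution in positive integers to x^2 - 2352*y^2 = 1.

(x, y) = (97, 2)

First expand sqrt(2352) as a continued fraction. With x_i = (sqrt(2352) + m_i)/d_i and (m_0, d_0) = (0, 1): a_0 = floor(sqrt(2352)) = 48, since 48^2 = 2304 <= 2352 < 2401 = 49^2.
Iterate m_{i+1} = d_i*a_i - m_i, d_{i+1} = (2352 - m_{i+1}^2)/d_i, a_{i+1} = floor((a_0 + m_{i+1})/d_{i+1}):
  m_1 = 1*48 - 0 = 48, d_1 = (2352 - 48^2)/1 = 48/1 = 48, a_1 = floor((48 + 48)/48) = 2.
  m_2 = 48*2 - 48 = 48, d_2 = (2352 - 48^2)/48 = 48/48 = 1, a_2 = floor((48 + 48)/1) = 96.
  m_3 = 1*96 - 48 = 48, d_3 = (2352 - 48^2)/1 = 48/1 = 48: (m_3, d_3) = (m_1, d_1) = (48, 48), so from here the quotients repeat a_1, a_2; the period length is 2.
So sqrt(2352) = [48; (2, 96)] with period length k = 2.
k is even, so the fundamental solution of x^2 - 2352y^2 = 1 is (p_{k-1}, q_{k-1}) = (p_1, q_1); compute convergents through index 1.
Convergents (p_i = a_i*p_{i-1} + p_{i-2}, q_i = a_i*q_{i-1} + q_{i-2} with p_{-2}=0, p_{-1}=1, q_{-2}=1, q_{-1}=0):
  i=0: a_0=48, p_0 = 48*1 + 0 = 48, q_0 = 48*0 + 1 = 1.
  i=1: a_1=2, p_1 = 2*48 + 1 = 97, q_1 = 2*1 + 0 = 2.
Check: 97^2 - 2352*2^2 = 9409 - 9408 = 1, so (x, y) = (97, 2) solves the equation, and by the theorem it is the least positive solution.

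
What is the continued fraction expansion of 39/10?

[3; 1, 9]

Run the Euclidean algorithm on 39 and 10; the successive quotients are the partial quotients a_0, a_1, ... (each step inverts the fractional part left over by the previous one):
  39 = 3*10 + 9, so a_0 = 3.
  10 = 1*9 + 1, so a_1 = 1.
  9 = 9*1 + 0, so a_2 = 9.
The remainder reaches 0 after 3 divisions, so the expansion has 3 partial quotients, read off in order.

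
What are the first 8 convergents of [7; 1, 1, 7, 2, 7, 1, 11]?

7/1, 8/1, 15/2, 113/15, 241/32, 1800/239, 2041/271, 24251/3220

Using the convergent recurrence p_i = a_i*p_{i-1} + p_{i-2}, q_i = a_i*q_{i-1} + q_{i-2} with p_{-2}=0, p_{-1}=1, q_{-2}=1, q_{-1}=0:
  i=0: a_0=7, p_0 = 7*1 + 0 = 7, q_0 = 7*0 + 1 = 1.
  i=1: a_1=1, p_1 = 1*7 + 1 = 8, q_1 = 1*1 + 0 = 1.
  i=2: a_2=1, p_2 = 1*8 + 7 = 15, q_2 = 1*1 + 1 = 2.
  i=3: a_3=7, p_3 = 7*15 + 8 = 113, q_3 = 7*2 + 1 = 15.
  i=4: a_4=2, p_4 = 2*113 + 15 = 241, q_4 = 2*15 + 2 = 32.
  i=5: a_5=7, p_5 = 7*241 + 113 = 1800, q_5 = 7*32 + 15 = 239.
  i=6: a_6=1, p_6 = 1*1800 + 241 = 2041, q_6 = 1*239 + 32 = 271.
  i=7: a_7=11, p_7 = 11*2041 + 1800 = 24251, q_7 = 11*271 + 239 = 3220.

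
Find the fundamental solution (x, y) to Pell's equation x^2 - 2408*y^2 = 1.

(x, y) = (687, 14)

First expand sqrt(2408) as a continued fraction. With x_i = (sqrt(2408) + m_i)/d_i and (m_0, d_0) = (0, 1): a_0 = floor(sqrt(2408)) = 49, since 49^2 = 2401 <= 2408 < 2500 = 50^2.
Iterate m_{i+1} = d_i*a_i - m_i, d_{i+1} = (2408 - m_{i+1}^2)/d_i, a_{i+1} = floor((a_0 + m_{i+1})/d_{i+1}):
  m_1 = 1*49 - 0 = 49, d_1 = (2408 - 49^2)/1 = 7/1 = 7, a_1 = floor((49 + 49)/7) = 14.
  m_2 = 7*14 - 49 = 49, d_2 = (2408 - 49^2)/7 = 7/7 = 1, a_2 = floor((49 + 49)/1) = 98.
  m_3 = 1*98 - 49 = 49, d_3 = (2408 - 49^2)/1 = 7/1 = 7: (m_3, d_3) = (m_1, d_1) = (49, 7), so from here the quotients repeat a_1, a_2; the period length is 2.
So sqrt(2408) = [49; (14, 98)] with period length k = 2.
k is even, so the fundamental solution of x^2 - 2408y^2 = 1 is (p_{k-1}, q_{k-1}) = (p_1, q_1); compute convergents through index 1.
Convergents (p_i = a_i*p_{i-1} + p_{i-2}, q_i = a_i*q_{i-1} + q_{i-2} with p_{-2}=0, p_{-1}=1, q_{-2}=1, q_{-1}=0):
  i=0: a_0=49, p_0 = 49*1 + 0 = 49, q_0 = 49*0 + 1 = 1.
  i=1: a_1=14, p_1 = 14*49 + 1 = 687, q_1 = 14*1 + 0 = 14.
Check: 687^2 - 2408*14^2 = 471969 - 471968 = 1, so (x, y) = (687, 14) solves the equation, and by the theorem it is the least positive solution.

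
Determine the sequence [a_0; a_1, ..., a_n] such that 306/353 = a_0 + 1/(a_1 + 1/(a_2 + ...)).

Run the Euclidean algorithm on 306 and 353; the successive quotients are the partial quotients a_0, a_1, ... (each step inverts the fractional part left over by the previous one):
  306 = 0*353 + 306, so a_0 = 0.
  353 = 1*306 + 47, so a_1 = 1.
  306 = 6*47 + 24, so a_2 = 6.
  47 = 1*24 + 23, so a_3 = 1.
  24 = 1*23 + 1, so a_4 = 1.
  23 = 23*1 + 0, so a_5 = 23.
The remainder reaches 0 after 6 divisions, so the expansion has 6 partial quotients, read off in order.

[0; 1, 6, 1, 1, 23]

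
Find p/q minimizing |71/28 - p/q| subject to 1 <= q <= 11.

Expand x = 71/28 as a continued fraction with the Euclidean algorithm:
  71 = 2*28 + 15, so a_0 = 2.
  28 = 1*15 + 13, so a_1 = 1.
  15 = 1*13 + 2, so a_2 = 1.
  13 = 6*2 + 1, so a_3 = 6.
  2 = 2*1 + 0, so a_4 = 2.
so x = [2; 1, 1, 6, 2].
Convergents (p_i = a_i*p_{i-1} + p_{i-2}, q_i = a_i*q_{i-1} + q_{i-2} with p_{-2}=0, p_{-1}=1, q_{-2}=1, q_{-1}=0), until the denominator exceeds 11:
  i=0: a_0=2, p_0 = 2*1 + 0 = 2, q_0 = 2*0 + 1 = 1.
  i=1: a_1=1, p_1 = 1*2 + 1 = 3, q_1 = 1*1 + 0 = 1.
  i=2: a_2=1, p_2 = 1*3 + 2 = 5, q_2 = 1*1 + 1 = 2.
  i=3: a_3=6, p_3 = 6*5 + 3 = 33, q_3 = 6*2 + 1 = 13.
q_3 = 13 > 11, so the last convergent with denominator <= 11 is p_2/q_2 = 5/2.
The closest fraction with denominator <= 11 is either p_2/q_2 or the intermediate fraction (k*p_2 + p_1)/(k*q_2 + q_1) with the largest k >= 1 whose denominator stays <= 11; these approach x as k grows, and every other convergent or intermediate fraction in range is farther away.
Largest k: floor((11 - q_1)/q_2) = floor((11 - 1)/2) = 5.
That gives (5*5 + 3)/(5*2 + 1) = 28/11.
Compare the errors: |x - 5/2| = |71*2 - 5*28|/(28*2) = 2/56, and |x - 28/11| = |71*11 - 28*28|/(28*11) = 3/308.
Cross-multiplying, 3*56 = 168 < 616 = 2*308, so 3/308 is smaller: the intermediate fraction 28/11 is closer to x than 5/2.

28/11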